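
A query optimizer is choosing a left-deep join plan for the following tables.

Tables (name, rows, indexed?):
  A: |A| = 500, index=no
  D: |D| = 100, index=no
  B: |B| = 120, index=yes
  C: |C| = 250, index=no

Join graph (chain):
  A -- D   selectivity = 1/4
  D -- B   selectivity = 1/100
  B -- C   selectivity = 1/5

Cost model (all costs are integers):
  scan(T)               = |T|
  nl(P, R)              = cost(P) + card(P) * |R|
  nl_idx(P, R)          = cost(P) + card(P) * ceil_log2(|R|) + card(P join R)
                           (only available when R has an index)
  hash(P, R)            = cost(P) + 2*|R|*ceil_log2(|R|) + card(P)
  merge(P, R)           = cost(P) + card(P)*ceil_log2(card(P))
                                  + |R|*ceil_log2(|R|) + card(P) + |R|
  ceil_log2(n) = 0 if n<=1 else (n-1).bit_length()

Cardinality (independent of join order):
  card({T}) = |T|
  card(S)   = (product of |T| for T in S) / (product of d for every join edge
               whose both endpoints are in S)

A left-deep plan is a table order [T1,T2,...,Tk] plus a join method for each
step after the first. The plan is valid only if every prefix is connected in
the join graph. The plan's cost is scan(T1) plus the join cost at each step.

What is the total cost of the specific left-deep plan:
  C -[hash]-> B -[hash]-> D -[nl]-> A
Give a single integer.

3009580

step 1: scan C: cost=250, card=250
step 2: join B via hash
    card(P join B) = 250*120/(5) = 6000
    cost = 250 + 2*120*7 + 250 = 2180
step 3: join D via hash
    card(P join D) = 6000*100/(100) = 6000
    cost = 2180 + 2*100*7 + 6000 = 9580
step 4: join A via nl
    card(P join A) = 6000*500/(4) = 750000
    cost = 9580 + 6000*500 = 3009580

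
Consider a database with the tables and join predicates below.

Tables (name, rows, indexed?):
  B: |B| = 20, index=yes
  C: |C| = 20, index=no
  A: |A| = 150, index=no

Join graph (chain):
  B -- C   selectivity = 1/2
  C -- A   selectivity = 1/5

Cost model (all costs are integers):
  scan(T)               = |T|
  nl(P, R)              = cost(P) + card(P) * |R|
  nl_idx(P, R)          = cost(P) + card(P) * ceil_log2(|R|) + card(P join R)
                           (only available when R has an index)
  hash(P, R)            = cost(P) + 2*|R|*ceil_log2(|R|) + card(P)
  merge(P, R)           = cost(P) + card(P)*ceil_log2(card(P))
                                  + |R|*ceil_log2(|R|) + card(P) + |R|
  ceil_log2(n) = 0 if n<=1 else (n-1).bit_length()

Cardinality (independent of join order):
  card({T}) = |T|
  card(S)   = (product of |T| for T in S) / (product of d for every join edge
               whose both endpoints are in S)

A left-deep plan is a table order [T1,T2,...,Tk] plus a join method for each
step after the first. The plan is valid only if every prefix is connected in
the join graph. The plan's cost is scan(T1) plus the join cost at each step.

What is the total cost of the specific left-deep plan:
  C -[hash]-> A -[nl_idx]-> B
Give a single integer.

step 1: scan C: cost=20, card=20
step 2: join A via hash
    card(P join A) = 20*150/(5) = 600
    cost = 20 + 2*150*8 + 20 = 2440
step 3: join B via nl_idx
    card(P join B) = 600*20/(2) = 6000
    cost = 2440 + 600*5 + 6000 = 11440

11440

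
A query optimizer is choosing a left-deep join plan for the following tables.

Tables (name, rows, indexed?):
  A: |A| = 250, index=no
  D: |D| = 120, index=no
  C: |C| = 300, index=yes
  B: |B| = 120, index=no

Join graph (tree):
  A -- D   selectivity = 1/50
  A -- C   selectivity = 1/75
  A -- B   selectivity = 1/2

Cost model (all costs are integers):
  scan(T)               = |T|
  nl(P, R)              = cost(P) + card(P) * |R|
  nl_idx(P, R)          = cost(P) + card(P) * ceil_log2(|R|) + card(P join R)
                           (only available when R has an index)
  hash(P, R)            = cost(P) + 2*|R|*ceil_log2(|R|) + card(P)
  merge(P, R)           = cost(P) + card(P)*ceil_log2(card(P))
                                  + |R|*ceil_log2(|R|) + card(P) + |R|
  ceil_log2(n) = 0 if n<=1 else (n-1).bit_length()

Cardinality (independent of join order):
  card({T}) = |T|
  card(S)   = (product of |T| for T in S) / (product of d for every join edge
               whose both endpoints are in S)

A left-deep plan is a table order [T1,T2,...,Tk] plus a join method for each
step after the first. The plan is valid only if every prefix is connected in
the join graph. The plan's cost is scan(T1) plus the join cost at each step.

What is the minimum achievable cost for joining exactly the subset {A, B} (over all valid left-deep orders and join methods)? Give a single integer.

2180

Selinger DP over subsets of {A,B}:
  {A}: scan cost=250, card=250
  {B}: scan cost=120, card=120
  {AB}: card=15000; try (B,hash)→2180, (A,merge)→3330, (B,merge)→3460, (A,hash)→4240, (A,nl)→30120, (B,nl)→30250; best=2180 via (B,hash)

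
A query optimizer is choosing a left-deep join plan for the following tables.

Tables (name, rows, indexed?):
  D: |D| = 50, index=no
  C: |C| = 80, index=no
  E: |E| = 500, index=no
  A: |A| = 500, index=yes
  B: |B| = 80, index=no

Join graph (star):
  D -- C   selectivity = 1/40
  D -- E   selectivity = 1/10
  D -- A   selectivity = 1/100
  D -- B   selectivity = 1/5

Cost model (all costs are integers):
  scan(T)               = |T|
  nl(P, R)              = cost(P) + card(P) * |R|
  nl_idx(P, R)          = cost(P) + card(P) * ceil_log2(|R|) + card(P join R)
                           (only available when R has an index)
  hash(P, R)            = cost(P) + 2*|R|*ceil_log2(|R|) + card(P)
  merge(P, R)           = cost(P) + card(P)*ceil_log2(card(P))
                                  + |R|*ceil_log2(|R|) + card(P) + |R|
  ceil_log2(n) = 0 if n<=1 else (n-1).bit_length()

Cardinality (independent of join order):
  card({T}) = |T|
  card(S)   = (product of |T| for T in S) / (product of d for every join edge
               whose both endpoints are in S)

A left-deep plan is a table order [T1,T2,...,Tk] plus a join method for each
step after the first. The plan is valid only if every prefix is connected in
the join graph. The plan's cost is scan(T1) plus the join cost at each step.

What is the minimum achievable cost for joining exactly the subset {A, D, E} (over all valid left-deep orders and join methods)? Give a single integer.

8000

Selinger DP over subsets of {A,D,E}:
  {D}: scan cost=50, card=50
  {E}: scan cost=500, card=500
  {A}: scan cost=500, card=500
  {DE}: card=2500; try (D,hash)→1600, (E,merge)→5400, (D,merge)→5850, (E,hash)→9100, (E,nl)→25050, (D,nl)→25500; best=1600 via (D,hash)
  {AD}: card=250; try (A,nl_idx)→750, (D,hash)→1600, (A,merge)→5400, (D,merge)→5850, (A,hash)→9100, (A,nl)→25050 …(+1); best=750 via (A,nl_idx)
  {ADE}: card=12500; try (E,merge)→8000, (E,hash)→10000, (A,hash)→13100, (A,nl_idx)→36600, (A,merge)→39100, (E,nl)→125750 …(+1); best=8000 via (E,merge)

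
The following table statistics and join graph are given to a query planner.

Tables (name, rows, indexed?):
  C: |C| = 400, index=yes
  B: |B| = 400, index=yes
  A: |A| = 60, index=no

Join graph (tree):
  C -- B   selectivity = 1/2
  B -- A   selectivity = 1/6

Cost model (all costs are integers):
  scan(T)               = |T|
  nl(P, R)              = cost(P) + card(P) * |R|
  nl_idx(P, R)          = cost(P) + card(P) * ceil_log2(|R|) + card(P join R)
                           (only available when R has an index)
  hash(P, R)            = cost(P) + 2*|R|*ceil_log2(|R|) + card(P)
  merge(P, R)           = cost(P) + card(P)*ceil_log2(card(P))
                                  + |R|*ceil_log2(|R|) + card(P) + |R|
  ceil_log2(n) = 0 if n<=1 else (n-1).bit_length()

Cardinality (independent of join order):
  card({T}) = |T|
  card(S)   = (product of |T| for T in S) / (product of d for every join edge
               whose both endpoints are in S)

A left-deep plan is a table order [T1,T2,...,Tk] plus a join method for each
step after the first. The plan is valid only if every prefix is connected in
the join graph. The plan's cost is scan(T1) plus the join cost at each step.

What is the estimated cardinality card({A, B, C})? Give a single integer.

800000

Tables in S: A(60), B(400), C(400)
Edges inside S: C-B(d=2), B-A(d=6)
numerator = 60 * 400 * 400 = 9600000
denominator = 2 * 6 = 12
card(S) = 9600000 / 12 = 800000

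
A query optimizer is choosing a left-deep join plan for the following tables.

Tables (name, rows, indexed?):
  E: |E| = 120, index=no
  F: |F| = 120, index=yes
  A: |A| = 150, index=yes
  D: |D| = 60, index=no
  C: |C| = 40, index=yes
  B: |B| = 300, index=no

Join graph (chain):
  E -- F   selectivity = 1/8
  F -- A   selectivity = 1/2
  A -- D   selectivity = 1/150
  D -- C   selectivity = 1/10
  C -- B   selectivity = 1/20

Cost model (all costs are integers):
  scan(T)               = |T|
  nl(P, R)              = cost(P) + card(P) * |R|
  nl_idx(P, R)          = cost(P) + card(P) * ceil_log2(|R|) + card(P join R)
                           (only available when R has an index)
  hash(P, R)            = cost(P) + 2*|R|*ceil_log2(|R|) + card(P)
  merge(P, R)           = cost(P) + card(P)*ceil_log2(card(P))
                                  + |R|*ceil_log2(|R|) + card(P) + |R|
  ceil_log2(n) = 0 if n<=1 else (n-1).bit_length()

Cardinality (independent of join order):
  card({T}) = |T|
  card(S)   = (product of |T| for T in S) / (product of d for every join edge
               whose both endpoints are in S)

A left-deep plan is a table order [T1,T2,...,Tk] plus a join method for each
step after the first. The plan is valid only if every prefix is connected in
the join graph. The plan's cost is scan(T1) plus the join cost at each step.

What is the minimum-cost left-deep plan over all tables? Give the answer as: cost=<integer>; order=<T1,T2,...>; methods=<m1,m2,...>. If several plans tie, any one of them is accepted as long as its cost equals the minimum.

Selinger DP (subsets sized 1..n):
  {E}: scan cost=120, card=120
  {F}: scan cost=120, card=120
  {A}: scan cost=150, card=150
  {D}: scan cost=60, card=60
  {C}: scan cost=40, card=40
  {B}: scan cost=300, card=300
  {EF}: card=1800; try (F,hash)→1920, (E,hash)→1920, (F,merge)→2040, (E,merge)→2040, (F,nl_idx)→2760, (F,nl)→14520 …(+1); best=1920 via (F,hash)
  {AF}: card=9000; try (F,hash)→1980, (A,merge)→2430, (F,merge)→2460, (A,hash)→2640, (A,nl_idx)→10080, (F,nl_idx)→10200 …(+2); best=1980 via (F,hash)
  {AD}: card=60; try (A,nl_idx)→600, (D,hash)→1020, (A,merge)→1830, (D,merge)→1920, (A,hash)→2520, (A,nl)→9060 …(+1); best=600 via (A,nl_idx)
  {CD}: card=240; try (C,hash)→600, (C,nl_idx)→660, (D,merge)→740, (C,merge)→760, (D,hash)→800, (D,nl)→2440 …(+1); best=600 via (C,hash)
  {BC}: card=600; try (C,hash)→1080, (C,nl_idx)→2700, (B,merge)→3320, (C,merge)→3580, (B,hash)→5480, (B,nl)→12040 …(+1); best=1080 via (C,hash)
  {AEF}: card=135000; try (A,hash)→6120, (E,hash)→12660, (A,merge)→24870, (E,merge)→137940, (A,nl_idx)→151320, (A,nl)→271920 …(+1); best=6120 via (A,hash)
  {ADF}: card=3600; try (F,merge)→1980, (F,hash)→2340, (F,nl_idx)→4620, (F,nl)→7800, (D,hash)→11700, (D,merge)→137400 …(+1); best=1980 via (F,merge)
  {ACD}: card=240; try (C,hash)→1140, (C,nl_idx)→1200, (C,merge)→1300, (A,nl_idx)→2760, (C,nl)→3000, (A,hash)→3240 …(+2); best=1140 via (C,hash)
  {BCD}: card=3600; try (D,hash)→2400, (B,merge)→5760, (B,hash)→6240, (D,merge)→8100, (D,nl)→37080, (B,nl)→72600; best=2400 via (D,hash)
  {ADEF}: card=54000; try (E,hash)→7260, (E,merge)→49740, (D,hash)→141840, (E,nl)→433980, (D,merge)→2571540, (D,nl)→8106120; best=7260 via (E,hash)
  {ACDF}: card=14400; try (F,hash)→3060, (F,merge)→4260, (C,hash)→6060, (F,nl_idx)→17220, (F,nl)→29940, (C,nl_idx)→37980 …(+2); best=3060 via (F,hash)
  {ABCD}: card=3600; try (B,merge)→6300, (B,hash)→6780, (A,hash)→8400, (A,nl_idx)→34800, (A,merge)→50550, (B,nl)→73140 …(+1); best=6300 via (B,merge)
  {ACDEF}: card=216000; try (E,hash)→19140, (C,hash)→61740, (E,merge)→220020, (C,nl_idx)→547260, (C,merge)→925540, (E,nl)→1731060 …(+1); best=19140 via (E,hash)
  {ABCDF}: card=216000; try (F,hash)→11580, (B,hash)→22860, (F,merge)→54060, (B,merge)→222060, (F,nl_idx)→247500, (F,nl)→438300 …(+1); best=11580 via (F,hash)
  {ABCDEF}: card=3240000; try (E,hash)→229260, (B,hash)→240540, (E,merge)→4116540, (B,merge)→4126140, (E,nl)→25931580, (B,nl)→64819140; best=229260 via (E,hash)

cost=229260; order=D,A,C,B,F,E; methods=nl_idx,hash,merge,hash,hash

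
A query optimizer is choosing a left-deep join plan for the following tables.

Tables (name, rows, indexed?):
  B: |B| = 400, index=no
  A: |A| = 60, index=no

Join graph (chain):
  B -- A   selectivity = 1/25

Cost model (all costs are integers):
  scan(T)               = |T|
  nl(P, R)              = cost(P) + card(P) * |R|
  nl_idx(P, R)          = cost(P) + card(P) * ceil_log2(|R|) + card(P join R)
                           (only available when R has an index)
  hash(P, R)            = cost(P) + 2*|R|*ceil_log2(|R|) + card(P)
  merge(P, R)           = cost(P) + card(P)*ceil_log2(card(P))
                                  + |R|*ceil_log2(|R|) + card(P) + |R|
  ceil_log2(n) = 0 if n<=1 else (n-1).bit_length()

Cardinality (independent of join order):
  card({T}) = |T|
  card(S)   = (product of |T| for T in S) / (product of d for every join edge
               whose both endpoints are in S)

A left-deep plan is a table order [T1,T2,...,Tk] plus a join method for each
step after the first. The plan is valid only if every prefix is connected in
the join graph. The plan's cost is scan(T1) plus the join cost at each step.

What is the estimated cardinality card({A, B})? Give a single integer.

Tables in S: A(60), B(400)
Edges inside S: B-A(d=25)
numerator = 60 * 400 = 24000
denominator = 25 = 25
card(S) = 24000 / 25 = 960

960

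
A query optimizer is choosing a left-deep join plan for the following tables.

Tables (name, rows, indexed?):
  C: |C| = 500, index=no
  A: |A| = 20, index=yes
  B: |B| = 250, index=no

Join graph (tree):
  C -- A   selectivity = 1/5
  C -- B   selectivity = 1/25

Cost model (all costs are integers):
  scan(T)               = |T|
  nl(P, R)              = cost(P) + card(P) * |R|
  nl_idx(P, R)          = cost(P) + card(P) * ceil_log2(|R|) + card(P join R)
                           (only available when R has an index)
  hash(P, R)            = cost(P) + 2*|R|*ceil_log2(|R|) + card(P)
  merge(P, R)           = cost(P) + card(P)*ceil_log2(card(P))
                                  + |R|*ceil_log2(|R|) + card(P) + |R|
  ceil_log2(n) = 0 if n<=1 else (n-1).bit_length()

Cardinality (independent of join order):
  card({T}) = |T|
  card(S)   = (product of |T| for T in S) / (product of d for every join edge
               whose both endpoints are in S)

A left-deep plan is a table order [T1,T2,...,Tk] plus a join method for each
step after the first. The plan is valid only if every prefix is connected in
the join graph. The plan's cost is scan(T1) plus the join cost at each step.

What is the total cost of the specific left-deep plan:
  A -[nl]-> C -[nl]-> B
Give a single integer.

step 1: scan A: cost=20, card=20
step 2: join C via nl
    card(P join C) = 20*500/(5) = 2000
    cost = 20 + 20*500 = 10020
step 3: join B via nl
    card(P join B) = 2000*250/(25) = 20000
    cost = 10020 + 2000*250 = 510020

510020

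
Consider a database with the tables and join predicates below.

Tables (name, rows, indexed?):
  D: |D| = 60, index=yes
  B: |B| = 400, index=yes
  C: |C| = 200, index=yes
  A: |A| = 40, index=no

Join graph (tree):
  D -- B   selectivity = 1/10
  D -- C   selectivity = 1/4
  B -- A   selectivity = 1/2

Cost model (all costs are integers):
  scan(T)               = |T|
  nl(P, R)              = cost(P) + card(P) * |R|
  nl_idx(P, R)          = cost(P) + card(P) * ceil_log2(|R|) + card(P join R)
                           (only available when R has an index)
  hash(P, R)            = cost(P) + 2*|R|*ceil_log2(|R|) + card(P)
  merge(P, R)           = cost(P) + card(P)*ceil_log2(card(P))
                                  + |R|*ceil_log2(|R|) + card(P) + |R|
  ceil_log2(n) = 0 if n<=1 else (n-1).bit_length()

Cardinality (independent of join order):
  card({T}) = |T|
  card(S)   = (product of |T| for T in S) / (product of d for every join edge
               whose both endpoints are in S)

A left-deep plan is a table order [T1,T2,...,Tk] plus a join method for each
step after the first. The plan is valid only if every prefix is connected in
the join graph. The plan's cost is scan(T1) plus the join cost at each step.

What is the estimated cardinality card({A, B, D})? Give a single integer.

Tables in S: A(40), B(400), D(60)
Edges inside S: D-B(d=10), B-A(d=2)
numerator = 40 * 400 * 60 = 960000
denominator = 10 * 2 = 20
card(S) = 960000 / 20 = 48000

48000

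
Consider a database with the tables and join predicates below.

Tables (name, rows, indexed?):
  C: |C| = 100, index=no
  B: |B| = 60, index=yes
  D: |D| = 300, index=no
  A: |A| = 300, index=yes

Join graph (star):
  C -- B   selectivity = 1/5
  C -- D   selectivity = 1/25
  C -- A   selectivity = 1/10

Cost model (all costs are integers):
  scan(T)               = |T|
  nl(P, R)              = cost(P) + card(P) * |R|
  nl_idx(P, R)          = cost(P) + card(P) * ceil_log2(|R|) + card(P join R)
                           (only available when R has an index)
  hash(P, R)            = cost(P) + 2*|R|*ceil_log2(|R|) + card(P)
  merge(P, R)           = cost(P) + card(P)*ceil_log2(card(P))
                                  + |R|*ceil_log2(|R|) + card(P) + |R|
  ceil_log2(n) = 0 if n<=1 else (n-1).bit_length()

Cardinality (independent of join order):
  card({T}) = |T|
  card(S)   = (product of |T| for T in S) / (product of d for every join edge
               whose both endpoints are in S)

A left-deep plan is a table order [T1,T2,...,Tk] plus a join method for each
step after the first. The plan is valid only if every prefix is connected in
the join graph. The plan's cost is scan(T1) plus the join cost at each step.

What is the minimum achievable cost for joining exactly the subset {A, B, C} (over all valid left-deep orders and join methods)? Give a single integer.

5720

Selinger DP over subsets of {A,B,C}:
  {C}: scan cost=100, card=100
  {B}: scan cost=60, card=60
  {A}: scan cost=300, card=300
  {BC}: card=1200; try (B,hash)→920, (C,merge)→1280, (B,merge)→1320, (C,hash)→1520, (B,nl_idx)→1900, (C,nl)→6060 …(+1); best=920 via (B,hash)
  {AC}: card=3000; try (C,hash)→2000, (A,merge)→3900, (A,nl_idx)→4000, (C,merge)→4100, (A,hash)→5600, (A,nl)→30100 …(+1); best=2000 via (C,hash)
  {ABC}: card=36000; try (B,hash)→5720, (A,hash)→7520, (A,merge)→18320, (B,merge)→41420, (A,nl_idx)→47720, (B,nl_idx)→56000 …(+2); best=5720 via (B,hash)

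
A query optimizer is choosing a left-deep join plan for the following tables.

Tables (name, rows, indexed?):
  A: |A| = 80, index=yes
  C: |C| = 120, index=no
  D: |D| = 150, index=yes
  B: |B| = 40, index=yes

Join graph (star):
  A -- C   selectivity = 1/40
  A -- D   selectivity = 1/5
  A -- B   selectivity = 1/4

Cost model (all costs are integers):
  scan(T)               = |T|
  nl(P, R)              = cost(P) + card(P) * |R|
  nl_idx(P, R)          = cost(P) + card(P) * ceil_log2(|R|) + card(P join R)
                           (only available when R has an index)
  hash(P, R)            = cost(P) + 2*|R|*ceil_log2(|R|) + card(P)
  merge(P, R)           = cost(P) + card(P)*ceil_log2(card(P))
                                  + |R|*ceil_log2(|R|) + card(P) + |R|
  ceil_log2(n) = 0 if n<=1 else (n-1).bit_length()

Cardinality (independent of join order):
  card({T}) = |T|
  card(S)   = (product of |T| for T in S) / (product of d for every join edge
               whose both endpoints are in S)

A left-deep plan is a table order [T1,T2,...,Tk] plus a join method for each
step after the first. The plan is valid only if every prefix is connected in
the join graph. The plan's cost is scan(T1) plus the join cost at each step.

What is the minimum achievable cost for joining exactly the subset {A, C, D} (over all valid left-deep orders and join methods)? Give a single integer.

3840

Selinger DP over subsets of {A,C,D}:
  {A}: scan cost=80, card=80
  {C}: scan cost=120, card=120
  {D}: scan cost=150, card=150
  {AC}: card=240; try (A,nl_idx)→1200, (A,hash)→1360, (C,merge)→1680, (A,merge)→1720, (C,hash)→1840, (C,nl)→9680 …(+1); best=1200 via (A,nl_idx)
  {AD}: card=2400; try (A,hash)→1420, (D,merge)→2070, (A,merge)→2140, (D,hash)→2560, (D,nl_idx)→3120, (A,nl_idx)→3600 …(+2); best=1420 via (A,hash)
  {ACD}: card=7200; try (D,hash)→3840, (D,merge)→4710, (C,hash)→5500, (D,nl_idx)→10320, (C,merge)→33580, (D,nl)→37200 …(+1); best=3840 via (D,hash)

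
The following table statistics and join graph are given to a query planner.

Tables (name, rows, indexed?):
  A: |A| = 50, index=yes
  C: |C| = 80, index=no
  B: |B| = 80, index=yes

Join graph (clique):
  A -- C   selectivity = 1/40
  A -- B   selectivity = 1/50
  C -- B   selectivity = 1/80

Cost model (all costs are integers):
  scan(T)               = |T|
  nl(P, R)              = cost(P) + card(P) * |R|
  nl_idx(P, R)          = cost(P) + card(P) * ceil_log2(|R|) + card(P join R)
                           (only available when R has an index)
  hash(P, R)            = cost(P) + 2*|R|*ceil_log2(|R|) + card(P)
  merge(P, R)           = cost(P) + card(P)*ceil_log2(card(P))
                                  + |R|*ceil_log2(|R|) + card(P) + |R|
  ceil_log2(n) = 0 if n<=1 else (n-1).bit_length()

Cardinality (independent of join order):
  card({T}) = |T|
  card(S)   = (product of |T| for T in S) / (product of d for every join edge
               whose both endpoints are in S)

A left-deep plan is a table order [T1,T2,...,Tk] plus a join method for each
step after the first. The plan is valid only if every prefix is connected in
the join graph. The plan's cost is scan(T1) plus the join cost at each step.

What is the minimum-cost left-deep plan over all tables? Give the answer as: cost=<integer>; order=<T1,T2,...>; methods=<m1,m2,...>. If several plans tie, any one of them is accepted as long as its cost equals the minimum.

Selinger DP (subsets sized 1..n):
  {A}: scan cost=50, card=50
  {C}: scan cost=80, card=80
  {B}: scan cost=80, card=80
  {AC}: card=100; try (A,nl_idx)→660, (A,hash)→760, (C,merge)→1040, (A,merge)→1070, (C,hash)→1220, (C,nl)→4050 …(+1); best=660 via (A,nl_idx)
  {AB}: card=80; try (B,nl_idx)→480, (A,nl_idx)→640, (A,hash)→760, (B,merge)→1040, (A,merge)→1070, (B,hash)→1220 …(+2); best=480 via (B,nl_idx)
  {BC}: card=80; try (B,nl_idx)→720, (C,hash)→1280, (B,hash)→1280, (C,merge)→1360, (B,merge)→1360, (C,nl)→6480 …(+1); best=720 via (B,nl_idx)
  {ABC}: card=2; try (A,nl_idx)→1202, (B,nl_idx)→1362, (A,hash)→1400, (C,hash)→1680, (A,merge)→1710, (C,merge)→1760 …(+5); best=1202 via (A,nl_idx)

cost=1202; order=C,B,A; methods=nl_idx,nl_idx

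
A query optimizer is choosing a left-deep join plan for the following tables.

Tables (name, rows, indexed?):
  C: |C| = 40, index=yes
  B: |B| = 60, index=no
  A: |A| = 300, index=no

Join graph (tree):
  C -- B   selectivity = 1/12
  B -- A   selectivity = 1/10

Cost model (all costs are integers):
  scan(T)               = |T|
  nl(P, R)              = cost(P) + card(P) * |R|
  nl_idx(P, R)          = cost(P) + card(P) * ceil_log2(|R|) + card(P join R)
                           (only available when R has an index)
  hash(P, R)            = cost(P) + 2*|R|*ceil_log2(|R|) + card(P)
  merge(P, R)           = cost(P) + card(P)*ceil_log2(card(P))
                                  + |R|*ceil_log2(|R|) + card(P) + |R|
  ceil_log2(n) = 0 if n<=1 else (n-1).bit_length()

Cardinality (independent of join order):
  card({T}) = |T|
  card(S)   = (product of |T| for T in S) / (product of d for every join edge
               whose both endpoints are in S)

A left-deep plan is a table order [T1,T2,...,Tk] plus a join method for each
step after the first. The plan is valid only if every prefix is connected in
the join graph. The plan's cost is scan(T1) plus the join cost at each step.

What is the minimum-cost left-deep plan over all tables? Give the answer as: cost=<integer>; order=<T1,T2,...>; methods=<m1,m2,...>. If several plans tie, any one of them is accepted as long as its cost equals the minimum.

Selinger DP (subsets sized 1..n):
  {C}: scan cost=40, card=40
  {B}: scan cost=60, card=60
  {A}: scan cost=300, card=300
  {BC}: card=200; try (C,hash)→600, (C,nl_idx)→620, (B,merge)→740, (C,merge)→760, (B,hash)→800, (B,nl)→2440 …(+1); best=600 via (C,hash)
  {AB}: card=1800; try (B,hash)→1320, (A,merge)→3480, (B,merge)→3720, (A,hash)→5520, (A,nl)→18060, (B,nl)→18300; best=1320 via (B,hash)
  {ABC}: card=6000; try (C,hash)→3600, (A,merge)→5400, (A,hash)→6200, (C,nl_idx)→18120, (C,merge)→23200, (A,nl)→60600 …(+1); best=3600 via (C,hash)

cost=3600; order=A,B,C; methods=hash,hash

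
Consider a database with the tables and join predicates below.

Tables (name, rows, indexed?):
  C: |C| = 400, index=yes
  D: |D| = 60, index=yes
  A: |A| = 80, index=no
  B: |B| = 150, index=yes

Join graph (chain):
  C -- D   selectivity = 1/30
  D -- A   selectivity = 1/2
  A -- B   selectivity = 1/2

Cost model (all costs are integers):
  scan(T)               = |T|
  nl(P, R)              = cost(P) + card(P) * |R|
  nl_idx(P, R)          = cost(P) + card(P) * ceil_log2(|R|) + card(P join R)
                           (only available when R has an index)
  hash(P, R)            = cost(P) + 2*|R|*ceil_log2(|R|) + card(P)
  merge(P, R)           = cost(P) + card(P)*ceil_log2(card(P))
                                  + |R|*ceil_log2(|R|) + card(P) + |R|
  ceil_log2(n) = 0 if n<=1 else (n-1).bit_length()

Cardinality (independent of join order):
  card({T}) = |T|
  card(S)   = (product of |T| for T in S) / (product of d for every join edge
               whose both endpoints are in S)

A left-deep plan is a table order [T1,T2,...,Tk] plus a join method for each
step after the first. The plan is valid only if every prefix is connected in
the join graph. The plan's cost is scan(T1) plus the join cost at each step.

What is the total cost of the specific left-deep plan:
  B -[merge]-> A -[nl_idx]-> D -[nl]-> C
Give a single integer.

72218140

step 1: scan B: cost=150, card=150
step 2: join A via merge
    card(P join A) = 150*80/(2) = 6000
    cost = 150 + 150*8 + 80*7 + 150 + 80 = 2140
step 3: join D via nl_idx
    card(P join D) = 6000*60/(2) = 180000
    cost = 2140 + 6000*6 + 180000 = 218140
step 4: join C via nl
    card(P join C) = 180000*400/(30) = 2400000
    cost = 218140 + 180000*400 = 72218140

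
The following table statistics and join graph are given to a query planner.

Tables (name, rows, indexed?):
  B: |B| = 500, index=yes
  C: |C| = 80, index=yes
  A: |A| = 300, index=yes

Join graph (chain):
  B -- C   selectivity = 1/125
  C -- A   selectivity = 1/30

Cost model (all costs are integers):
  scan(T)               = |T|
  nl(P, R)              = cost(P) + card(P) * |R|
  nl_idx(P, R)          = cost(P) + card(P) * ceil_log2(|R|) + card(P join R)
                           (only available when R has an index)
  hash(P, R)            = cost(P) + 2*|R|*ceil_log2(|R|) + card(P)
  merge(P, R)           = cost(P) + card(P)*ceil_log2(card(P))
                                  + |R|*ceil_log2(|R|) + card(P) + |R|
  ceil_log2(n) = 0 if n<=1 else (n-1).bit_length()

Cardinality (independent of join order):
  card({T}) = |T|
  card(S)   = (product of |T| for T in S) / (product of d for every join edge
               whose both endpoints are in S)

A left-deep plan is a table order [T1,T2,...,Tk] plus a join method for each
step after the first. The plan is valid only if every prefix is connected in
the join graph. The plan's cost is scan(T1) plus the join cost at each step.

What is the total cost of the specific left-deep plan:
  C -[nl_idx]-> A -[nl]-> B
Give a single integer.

step 1: scan C: cost=80, card=80
step 2: join A via nl_idx
    card(P join A) = 80*300/(30) = 800
    cost = 80 + 80*9 + 800 = 1600
step 3: join B via nl
    card(P join B) = 800*500/(125) = 3200
    cost = 1600 + 800*500 = 401600

401600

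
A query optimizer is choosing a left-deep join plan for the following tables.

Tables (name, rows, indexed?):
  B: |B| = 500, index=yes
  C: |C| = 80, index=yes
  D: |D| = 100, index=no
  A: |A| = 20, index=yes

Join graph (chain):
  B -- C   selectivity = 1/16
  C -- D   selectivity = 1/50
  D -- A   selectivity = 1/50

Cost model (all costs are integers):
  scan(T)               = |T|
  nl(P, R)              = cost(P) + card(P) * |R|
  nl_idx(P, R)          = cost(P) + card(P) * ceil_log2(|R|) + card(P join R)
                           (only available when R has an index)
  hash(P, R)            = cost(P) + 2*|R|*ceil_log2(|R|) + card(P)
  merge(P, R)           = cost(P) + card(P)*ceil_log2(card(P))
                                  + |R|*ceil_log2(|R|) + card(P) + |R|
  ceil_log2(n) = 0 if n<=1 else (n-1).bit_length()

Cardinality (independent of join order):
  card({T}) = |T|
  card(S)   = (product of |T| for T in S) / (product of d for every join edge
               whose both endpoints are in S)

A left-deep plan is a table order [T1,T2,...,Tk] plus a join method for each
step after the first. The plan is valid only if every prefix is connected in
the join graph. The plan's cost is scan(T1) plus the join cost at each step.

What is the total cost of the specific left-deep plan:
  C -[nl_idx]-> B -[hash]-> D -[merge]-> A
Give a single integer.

step 1: scan C: cost=80, card=80
step 2: join B via nl_idx
    card(P join B) = 80*500/(16) = 2500
    cost = 80 + 80*9 + 2500 = 3300
step 3: join D via hash
    card(P join D) = 2500*100/(50) = 5000
    cost = 3300 + 2*100*7 + 2500 = 7200
step 4: join A via merge
    card(P join A) = 5000*20/(50) = 2000
    cost = 7200 + 5000*13 + 20*5 + 5000 + 20 = 77320

77320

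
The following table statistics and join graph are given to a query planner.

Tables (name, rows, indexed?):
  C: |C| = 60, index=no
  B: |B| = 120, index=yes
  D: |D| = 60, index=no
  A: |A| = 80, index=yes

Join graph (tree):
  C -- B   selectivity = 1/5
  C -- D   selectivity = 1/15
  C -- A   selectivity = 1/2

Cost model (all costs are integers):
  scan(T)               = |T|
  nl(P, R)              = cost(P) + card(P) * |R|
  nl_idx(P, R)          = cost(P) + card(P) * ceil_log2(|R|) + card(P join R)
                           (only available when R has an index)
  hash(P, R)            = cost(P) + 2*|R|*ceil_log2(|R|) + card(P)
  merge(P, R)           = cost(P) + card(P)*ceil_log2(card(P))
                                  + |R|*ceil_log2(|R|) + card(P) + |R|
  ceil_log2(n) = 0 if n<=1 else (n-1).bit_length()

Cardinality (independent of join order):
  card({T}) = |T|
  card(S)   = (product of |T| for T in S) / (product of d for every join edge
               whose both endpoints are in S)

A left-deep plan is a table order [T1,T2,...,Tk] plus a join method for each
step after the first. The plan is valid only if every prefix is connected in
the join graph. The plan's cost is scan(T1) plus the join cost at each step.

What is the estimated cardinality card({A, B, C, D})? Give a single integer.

Tables in S: A(80), B(120), C(60), D(60)
Edges inside S: C-B(d=5), C-D(d=15), C-A(d=2)
numerator = 80 * 120 * 60 * 60 = 34560000
denominator = 5 * 15 * 2 = 150
card(S) = 34560000 / 150 = 230400

230400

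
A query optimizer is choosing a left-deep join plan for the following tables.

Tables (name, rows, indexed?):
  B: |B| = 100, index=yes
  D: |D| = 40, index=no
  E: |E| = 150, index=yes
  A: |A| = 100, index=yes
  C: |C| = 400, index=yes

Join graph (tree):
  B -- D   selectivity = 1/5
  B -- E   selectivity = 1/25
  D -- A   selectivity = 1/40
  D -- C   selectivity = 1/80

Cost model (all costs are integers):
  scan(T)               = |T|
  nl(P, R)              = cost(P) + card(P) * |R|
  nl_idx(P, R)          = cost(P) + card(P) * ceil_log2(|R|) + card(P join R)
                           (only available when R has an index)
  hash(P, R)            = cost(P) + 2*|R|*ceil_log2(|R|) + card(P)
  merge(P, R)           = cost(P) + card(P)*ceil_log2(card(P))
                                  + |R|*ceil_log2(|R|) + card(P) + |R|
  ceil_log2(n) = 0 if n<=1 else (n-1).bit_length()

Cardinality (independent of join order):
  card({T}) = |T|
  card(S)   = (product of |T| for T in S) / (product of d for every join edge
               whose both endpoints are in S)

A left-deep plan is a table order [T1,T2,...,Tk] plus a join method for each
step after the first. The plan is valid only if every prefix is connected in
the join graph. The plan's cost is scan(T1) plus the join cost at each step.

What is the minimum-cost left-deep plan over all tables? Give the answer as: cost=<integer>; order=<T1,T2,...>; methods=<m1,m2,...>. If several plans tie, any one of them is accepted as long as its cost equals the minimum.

cost=16120; order=D,A,C,B,E; methods=nl_idx,nl_idx,hash,hash

Selinger DP (subsets sized 1..n):
  {B}: scan cost=100, card=100
  {D}: scan cost=40, card=40
  {E}: scan cost=150, card=150
  {A}: scan cost=100, card=100
  {C}: scan cost=400, card=400
  {BD}: card=800; try (D,hash)→680, (B,merge)→1120, (B,nl_idx)→1120, (D,merge)→1180, (B,hash)→1480, (B,nl)→4040 …(+1); best=680 via (D,hash)
  {BE}: card=600; try (E,nl_idx)→1500, (B,hash)→1700, (B,nl_idx)→1800, (E,merge)→2250, (B,merge)→2300, (E,hash)→2600 …(+2); best=1500 via (E,nl_idx)
  {AD}: card=100; try (A,nl_idx)→420, (D,hash)→680, (A,merge)→1120, (D,merge)→1180, (A,hash)→1480, (A,nl)→4040 …(+1); best=420 via (A,nl_idx)
  {CD}: card=200; try (C,nl_idx)→600, (D,hash)→1280, (C,merge)→4320, (D,merge)→4680, (C,hash)→7280, (C,nl)→16040 …(+1); best=600 via (C,nl_idx)
  {BDE}: card=4800; try (D,hash)→2580, (E,hash)→3880, (D,merge)→8380, (E,merge)→10830, (E,nl_idx)→11880, (D,nl)→25500 …(+1); best=2580 via (D,hash)
  {ABD}: card=2000; try (B,hash)→1920, (B,merge)→2020, (A,hash)→2880, (B,nl_idx)→3120, (A,nl_idx)→8280, (A,merge)→10280 …(+2); best=1920 via (B,hash)
  {BCD}: card=4000; try (B,hash)→2200, (B,merge)→3200, (B,nl_idx)→6000, (C,hash)→8680, (C,nl_idx)→11880, (C,merge)→13480 …(+2); best=2200 via (B,hash)
  {ACD}: card=500; try (C,nl_idx)→1820, (A,hash)→2200, (A,nl_idx)→2500, (A,merge)→3200, (C,merge)→5220, (C,hash)→7720 …(+2); best=1820 via (C,nl_idx)
  {ABDE}: card=12000; try (E,hash)→6320, (A,hash)→8780, (E,merge)→27270, (E,nl_idx)→29920, (A,nl_idx)→48180, (A,merge)→70580 …(+2); best=6320 via (E,hash)
  {BCDE}: card=24000; try (E,hash)→8600, (C,hash)→14580, (E,merge)→55550, (E,nl_idx)→58200, (C,nl_idx)→69780, (C,merge)→73780 …(+2); best=8600 via (E,hash)
  {ABCD}: card=10000; try (B,hash)→3720, (A,hash)→7600, (B,merge)→7620, (C,hash)→11120, (B,nl_idx)→15320, (C,merge)→29920 …(+6); best=3720 via (B,hash)
  {ABCDE}: card=60000; try (E,hash)→16120, (C,hash)→25520, (A,hash)→34000, (E,nl_idx)→143720, (E,merge)→155070, (C,nl_idx)→174320 …(+6); best=16120 via (E,hash)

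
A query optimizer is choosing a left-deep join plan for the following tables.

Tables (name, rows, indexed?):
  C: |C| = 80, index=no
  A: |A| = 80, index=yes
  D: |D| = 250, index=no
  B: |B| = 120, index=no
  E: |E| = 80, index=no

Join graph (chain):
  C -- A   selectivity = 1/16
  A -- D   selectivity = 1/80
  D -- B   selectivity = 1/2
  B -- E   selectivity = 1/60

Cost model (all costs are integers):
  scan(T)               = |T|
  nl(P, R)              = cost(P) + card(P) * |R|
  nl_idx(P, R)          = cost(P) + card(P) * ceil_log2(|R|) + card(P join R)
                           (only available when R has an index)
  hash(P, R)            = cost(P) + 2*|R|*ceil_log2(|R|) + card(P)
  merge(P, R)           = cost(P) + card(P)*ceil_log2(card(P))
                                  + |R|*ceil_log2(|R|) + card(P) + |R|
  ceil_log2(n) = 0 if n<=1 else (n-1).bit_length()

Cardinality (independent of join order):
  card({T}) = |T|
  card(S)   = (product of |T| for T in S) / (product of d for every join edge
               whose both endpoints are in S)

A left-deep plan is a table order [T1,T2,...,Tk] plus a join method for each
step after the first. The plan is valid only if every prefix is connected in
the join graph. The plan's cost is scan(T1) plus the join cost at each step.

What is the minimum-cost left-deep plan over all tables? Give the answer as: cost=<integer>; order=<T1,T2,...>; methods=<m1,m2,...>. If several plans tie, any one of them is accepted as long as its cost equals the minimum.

cost=40790; order=D,A,B,E,C; methods=hash,hash,hash,hash

Selinger DP (subsets sized 1..n):
  {C}: scan cost=80, card=80
  {A}: scan cost=80, card=80
  {D}: scan cost=250, card=250
  {B}: scan cost=120, card=120
  {E}: scan cost=80, card=80
  {AC}: card=400; try (A,nl_idx)→1040, (C,hash)→1280, (A,hash)→1280, (C,merge)→1360, (A,merge)→1360, (C,nl)→6480 …(+1); best=1040 via (A,nl_idx)
  {AD}: card=250; try (A,hash)→1620, (A,nl_idx)→2250, (D,merge)→2970, (A,merge)→3140, (D,hash)→4160, (D,nl)→20080 …(+1); best=1620 via (A,hash)
  {BD}: card=15000; try (B,hash)→2180, (D,merge)→3330, (B,merge)→3460, (D,hash)→4240, (D,nl)→30120, (B,nl)→30250; best=2180 via (B,hash)
  {BE}: card=160; try (E,hash)→1360, (B,merge)→1680, (E,merge)→1720, (B,hash)→1840, (B,nl)→9680, (E,nl)→9720; best=1360 via (E,hash)
  {ACD}: card=1250; try (C,hash)→2990, (C,merge)→4510, (D,hash)→5440, (D,merge)→7290, (C,nl)→21620, (D,nl)→101040; best=2990 via (C,hash)
  {ABD}: card=15000; try (B,hash)→3550, (B,merge)→4830, (A,hash)→18300, (B,nl)→31620, (A,nl_idx)→122180, (A,merge)→227820 …(+1); best=3550 via (B,hash)
  {BDE}: card=20000; try (D,merge)→5050, (D,hash)→5520, (E,hash)→18300, (D,nl)→41360, (E,merge)→227820, (E,nl)→1202180; best=5050 via (D,merge)
  {ABCD}: card=75000; try (B,hash)→5920, (B,merge)→18950, (C,hash)→19670, (B,nl)→152990, (C,merge)→229190, (C,nl)→1203550; best=5920 via (B,hash)
  {ABDE}: card=20000; try (E,hash)→19670, (A,hash)→26170, (A,nl_idx)→165050, (E,merge)→229190, (A,merge)→325690, (E,nl)→1203550 …(+1); best=19670 via (E,hash)
  {ABCDE}: card=100000; try (C,hash)→40790, (E,hash)→82040, (C,merge)→340310, (E,merge)→1356560, (C,nl)→1619670, (E,nl)→6005920; best=40790 via (C,hash)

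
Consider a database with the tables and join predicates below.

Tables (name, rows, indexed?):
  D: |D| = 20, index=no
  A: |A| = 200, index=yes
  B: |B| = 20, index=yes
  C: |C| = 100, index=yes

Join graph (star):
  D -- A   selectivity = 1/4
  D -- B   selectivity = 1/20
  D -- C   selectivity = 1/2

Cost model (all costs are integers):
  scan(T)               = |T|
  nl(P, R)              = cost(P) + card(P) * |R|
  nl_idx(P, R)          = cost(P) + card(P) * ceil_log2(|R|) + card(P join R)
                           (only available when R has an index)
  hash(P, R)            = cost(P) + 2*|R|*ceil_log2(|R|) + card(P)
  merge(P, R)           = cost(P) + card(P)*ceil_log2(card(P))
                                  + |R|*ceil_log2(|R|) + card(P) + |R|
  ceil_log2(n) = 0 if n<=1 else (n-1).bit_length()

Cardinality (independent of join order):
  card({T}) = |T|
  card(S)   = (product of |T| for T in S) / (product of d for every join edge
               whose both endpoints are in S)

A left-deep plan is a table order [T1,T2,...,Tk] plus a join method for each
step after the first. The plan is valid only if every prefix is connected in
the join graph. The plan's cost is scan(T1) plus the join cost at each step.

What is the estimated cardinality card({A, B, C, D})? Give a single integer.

Tables in S: A(200), B(20), C(100), D(20)
Edges inside S: D-A(d=4), D-B(d=20), D-C(d=2)
numerator = 200 * 20 * 100 * 20 = 8000000
denominator = 4 * 20 * 2 = 160
card(S) = 8000000 / 160 = 50000

50000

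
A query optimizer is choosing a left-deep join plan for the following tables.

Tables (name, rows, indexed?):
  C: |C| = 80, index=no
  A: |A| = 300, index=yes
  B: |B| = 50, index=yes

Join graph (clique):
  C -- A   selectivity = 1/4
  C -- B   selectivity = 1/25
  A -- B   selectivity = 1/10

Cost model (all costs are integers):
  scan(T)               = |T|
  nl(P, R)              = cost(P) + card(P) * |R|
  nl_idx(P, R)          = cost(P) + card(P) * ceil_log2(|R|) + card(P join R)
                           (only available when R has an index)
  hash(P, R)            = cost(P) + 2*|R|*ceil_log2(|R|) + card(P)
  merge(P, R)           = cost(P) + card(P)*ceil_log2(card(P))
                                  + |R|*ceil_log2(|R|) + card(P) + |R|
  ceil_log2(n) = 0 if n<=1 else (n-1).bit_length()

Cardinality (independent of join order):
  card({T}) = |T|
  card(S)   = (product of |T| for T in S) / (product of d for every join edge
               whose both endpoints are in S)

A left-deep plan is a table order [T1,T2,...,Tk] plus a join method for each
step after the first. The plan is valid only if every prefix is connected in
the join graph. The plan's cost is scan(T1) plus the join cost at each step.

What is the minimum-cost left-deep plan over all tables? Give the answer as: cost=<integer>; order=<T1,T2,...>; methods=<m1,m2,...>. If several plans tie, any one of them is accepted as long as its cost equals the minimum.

cost=3360; order=C,B,A; methods=nl_idx,nl_idx

Selinger DP (subsets sized 1..n):
  {C}: scan cost=80, card=80
  {A}: scan cost=300, card=300
  {B}: scan cost=50, card=50
  {AC}: card=6000; try (C,hash)→1720, (A,merge)→3720, (C,merge)→3940, (A,hash)→5560, (A,nl_idx)→6800, (A,nl)→24080 …(+1); best=1720 via (C,hash)
  {BC}: card=160; try (B,nl_idx)→720, (B,hash)→760, (C,merge)→1040, (B,merge)→1070, (C,hash)→1220, (C,nl)→4050 …(+1); best=720 via (B,nl_idx)
  {AB}: card=1500; try (B,hash)→1200, (A,nl_idx)→2000, (A,merge)→3400, (B,nl_idx)→3600, (B,merge)→3650, (A,hash)→5500 …(+2); best=1200 via (B,hash)
  {ABC}: card=1200; try (A,nl_idx)→3360, (C,hash)→3820, (A,merge)→5160, (A,hash)→6280, (B,hash)→8320, (C,merge)→19840 …(+5); best=3360 via (A,nl_idx)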